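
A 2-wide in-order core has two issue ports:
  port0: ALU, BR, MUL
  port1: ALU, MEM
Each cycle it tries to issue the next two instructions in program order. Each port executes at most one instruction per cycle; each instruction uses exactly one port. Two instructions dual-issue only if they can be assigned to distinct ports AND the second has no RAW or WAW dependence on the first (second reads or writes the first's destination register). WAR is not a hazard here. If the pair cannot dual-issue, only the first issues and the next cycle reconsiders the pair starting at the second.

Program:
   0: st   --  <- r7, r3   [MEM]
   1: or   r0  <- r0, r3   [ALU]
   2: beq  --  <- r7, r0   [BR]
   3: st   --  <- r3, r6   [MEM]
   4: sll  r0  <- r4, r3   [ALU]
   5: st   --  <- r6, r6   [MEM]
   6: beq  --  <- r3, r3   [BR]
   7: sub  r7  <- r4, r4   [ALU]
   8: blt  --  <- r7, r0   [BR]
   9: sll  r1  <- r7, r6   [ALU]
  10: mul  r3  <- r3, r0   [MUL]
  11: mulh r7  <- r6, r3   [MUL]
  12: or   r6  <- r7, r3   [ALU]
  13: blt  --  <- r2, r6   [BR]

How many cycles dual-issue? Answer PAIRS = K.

[0] i0&i1  st/or  -- pair
[1] i2&i3  beq/st  -- pair
[2] i4&i5  sll/st  -- pair
[3] i6&i7  beq/sub  -- pair
[4] i8&i9  blt/sll  -- pair
[5] i10  mul  -- no-port MUL/MUL
[6] i11  mulh  -- RAW r7
[7] i12  or  -- RAW r6
[8] i13  blt  -- tail

PAIRS = 5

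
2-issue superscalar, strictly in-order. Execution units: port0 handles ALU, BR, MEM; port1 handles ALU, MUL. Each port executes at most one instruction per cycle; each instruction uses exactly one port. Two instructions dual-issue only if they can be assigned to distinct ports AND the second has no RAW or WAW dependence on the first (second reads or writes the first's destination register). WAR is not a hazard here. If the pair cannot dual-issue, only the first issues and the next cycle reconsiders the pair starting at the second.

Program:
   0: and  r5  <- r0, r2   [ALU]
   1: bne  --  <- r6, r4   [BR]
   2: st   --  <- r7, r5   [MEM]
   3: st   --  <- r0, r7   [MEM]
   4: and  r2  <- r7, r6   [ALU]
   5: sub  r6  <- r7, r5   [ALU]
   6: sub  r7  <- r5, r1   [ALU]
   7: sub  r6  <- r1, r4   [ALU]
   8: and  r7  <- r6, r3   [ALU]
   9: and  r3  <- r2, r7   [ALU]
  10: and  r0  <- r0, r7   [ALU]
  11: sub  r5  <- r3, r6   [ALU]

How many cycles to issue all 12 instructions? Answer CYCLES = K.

#0 head=0: and bne i0&i1 pair
#1 head=2: st i2 no-port MEM/MEM
#2 head=3: st and i3&i4 pair
#3 head=5: sub sub i5&i6 pair
#4 head=7: sub i7 RAW r6
#5 head=8: and i8 RAW r7
#6 head=9: and and i9&i10 pair
#7 head=11: sub i11 tail

CYCLES = 8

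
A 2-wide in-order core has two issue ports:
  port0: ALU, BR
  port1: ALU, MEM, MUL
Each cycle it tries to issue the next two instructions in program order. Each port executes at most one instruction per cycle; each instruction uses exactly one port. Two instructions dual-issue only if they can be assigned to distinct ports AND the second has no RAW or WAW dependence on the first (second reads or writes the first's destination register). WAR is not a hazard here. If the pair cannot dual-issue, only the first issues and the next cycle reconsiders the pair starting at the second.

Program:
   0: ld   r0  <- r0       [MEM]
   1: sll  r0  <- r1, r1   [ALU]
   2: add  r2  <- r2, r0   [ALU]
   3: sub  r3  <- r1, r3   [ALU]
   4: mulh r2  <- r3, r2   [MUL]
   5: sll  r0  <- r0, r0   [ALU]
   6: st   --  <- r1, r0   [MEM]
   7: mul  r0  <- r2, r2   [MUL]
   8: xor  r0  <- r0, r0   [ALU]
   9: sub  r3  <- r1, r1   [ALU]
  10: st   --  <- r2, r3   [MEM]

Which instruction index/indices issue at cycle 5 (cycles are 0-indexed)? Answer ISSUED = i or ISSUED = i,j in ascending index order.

ISSUED = 7

[0] i0  ld.MEM  -- WAW r0
[1] i1  sll.ALU  -- RAW r0
[2] i2,i3  add.ALU/sub.ALU  -- pair
[3] i4,i5  mulh.MUL/sll.ALU  -- pair
[4] i6  st.MEM  -- no-port MEM/MUL
[5] i7  mul.MUL  -- RAW+WAW r0
[6] i8,i9  xor.ALU/sub.ALU  -- pair
[7] i10  st.MEM  -- tail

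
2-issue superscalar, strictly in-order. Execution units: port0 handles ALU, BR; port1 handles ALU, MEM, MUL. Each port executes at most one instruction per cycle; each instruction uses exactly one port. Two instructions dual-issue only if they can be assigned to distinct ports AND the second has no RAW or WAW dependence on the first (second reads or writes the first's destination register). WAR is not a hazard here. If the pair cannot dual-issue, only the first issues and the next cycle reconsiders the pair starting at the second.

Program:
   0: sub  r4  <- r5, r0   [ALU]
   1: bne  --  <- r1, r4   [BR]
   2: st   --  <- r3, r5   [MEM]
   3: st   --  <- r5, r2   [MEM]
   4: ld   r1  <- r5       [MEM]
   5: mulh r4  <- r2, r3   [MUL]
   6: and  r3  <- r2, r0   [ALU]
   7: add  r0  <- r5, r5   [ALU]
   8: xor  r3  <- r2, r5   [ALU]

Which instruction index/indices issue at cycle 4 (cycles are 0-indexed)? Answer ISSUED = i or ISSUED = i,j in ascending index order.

ISSUED = 5,6

c0: i0 sub  RAW r4
c1: i1&i2 bne/st  2-wide
c2: i3 st  no-port MEM/MEM
c3: i4 ld  no-port MEM/MUL
c4: i5&i6 mulh/and  2-wide
c5: i7&i8 add/xor  2-wide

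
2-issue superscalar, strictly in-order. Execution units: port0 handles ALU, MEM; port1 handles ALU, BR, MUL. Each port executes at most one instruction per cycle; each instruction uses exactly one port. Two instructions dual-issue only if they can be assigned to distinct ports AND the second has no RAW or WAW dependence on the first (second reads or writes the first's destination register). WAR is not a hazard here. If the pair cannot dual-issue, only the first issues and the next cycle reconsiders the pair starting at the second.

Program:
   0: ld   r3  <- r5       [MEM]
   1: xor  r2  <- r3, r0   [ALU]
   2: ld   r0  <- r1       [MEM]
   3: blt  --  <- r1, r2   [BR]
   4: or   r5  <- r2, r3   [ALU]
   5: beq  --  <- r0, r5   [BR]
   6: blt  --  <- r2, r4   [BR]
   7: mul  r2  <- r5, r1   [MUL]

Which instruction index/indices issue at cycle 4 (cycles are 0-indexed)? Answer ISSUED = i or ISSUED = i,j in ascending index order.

ISSUED = 6

[0] i0  ld  -- RAW r3
[1] i1&i2  xor/ld  -- pair
[2] i3&i4  blt/or  -- pair
[3] i5  beq  -- no-port BR/BR
[4] i6  blt  -- no-port BR/MUL
[5] i7  mul  -- tail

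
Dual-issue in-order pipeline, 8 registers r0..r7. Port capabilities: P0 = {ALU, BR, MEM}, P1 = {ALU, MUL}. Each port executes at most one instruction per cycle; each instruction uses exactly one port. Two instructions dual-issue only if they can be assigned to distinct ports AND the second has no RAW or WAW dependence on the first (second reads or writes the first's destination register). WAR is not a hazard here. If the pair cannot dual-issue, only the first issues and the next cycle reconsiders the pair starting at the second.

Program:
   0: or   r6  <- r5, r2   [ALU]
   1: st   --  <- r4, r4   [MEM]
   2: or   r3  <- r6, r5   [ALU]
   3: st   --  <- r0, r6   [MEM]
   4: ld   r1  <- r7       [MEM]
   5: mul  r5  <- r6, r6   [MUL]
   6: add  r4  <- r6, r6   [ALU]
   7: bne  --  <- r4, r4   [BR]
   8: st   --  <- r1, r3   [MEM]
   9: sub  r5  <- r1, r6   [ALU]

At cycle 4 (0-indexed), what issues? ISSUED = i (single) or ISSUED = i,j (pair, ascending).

#0 head=0: or.ALU+st.MEM i0+i1 2-wide
#1 head=2: or.ALU+st.MEM i2+i3 2-wide
#2 head=4: ld.MEM+mul.MUL i4+i5 2-wide
#3 head=6: add.ALU i6 RAW r4
#4 head=7: bne.BR i7 no-port BR/MEM
#5 head=8: st.MEM+sub.ALU i8+i9 2-wide

ISSUED = 7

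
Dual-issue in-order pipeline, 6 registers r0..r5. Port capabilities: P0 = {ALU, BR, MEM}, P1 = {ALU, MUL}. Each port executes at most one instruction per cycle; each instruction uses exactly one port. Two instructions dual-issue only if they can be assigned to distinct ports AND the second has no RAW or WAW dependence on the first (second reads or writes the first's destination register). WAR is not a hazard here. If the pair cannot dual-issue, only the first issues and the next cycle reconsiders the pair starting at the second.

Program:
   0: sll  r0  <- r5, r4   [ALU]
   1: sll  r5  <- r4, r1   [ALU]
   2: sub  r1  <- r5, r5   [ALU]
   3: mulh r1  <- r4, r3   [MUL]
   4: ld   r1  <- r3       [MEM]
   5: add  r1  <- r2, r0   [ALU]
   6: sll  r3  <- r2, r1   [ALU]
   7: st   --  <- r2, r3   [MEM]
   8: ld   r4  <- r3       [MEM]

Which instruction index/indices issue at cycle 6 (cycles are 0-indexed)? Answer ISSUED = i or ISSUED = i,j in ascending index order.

ISSUED = 7

c0: i0/i1 sll.ALU sll.ALU  dual
c1: i2 sub.ALU  WAW r1
c2: i3 mulh.MUL  WAW r1
c3: i4 ld.MEM  WAW r1
c4: i5 add.ALU  RAW r1
c5: i6 sll.ALU  RAW r3
c6: i7 st.MEM  no-port MEM/MEM
c7: i8 ld.MEM  tail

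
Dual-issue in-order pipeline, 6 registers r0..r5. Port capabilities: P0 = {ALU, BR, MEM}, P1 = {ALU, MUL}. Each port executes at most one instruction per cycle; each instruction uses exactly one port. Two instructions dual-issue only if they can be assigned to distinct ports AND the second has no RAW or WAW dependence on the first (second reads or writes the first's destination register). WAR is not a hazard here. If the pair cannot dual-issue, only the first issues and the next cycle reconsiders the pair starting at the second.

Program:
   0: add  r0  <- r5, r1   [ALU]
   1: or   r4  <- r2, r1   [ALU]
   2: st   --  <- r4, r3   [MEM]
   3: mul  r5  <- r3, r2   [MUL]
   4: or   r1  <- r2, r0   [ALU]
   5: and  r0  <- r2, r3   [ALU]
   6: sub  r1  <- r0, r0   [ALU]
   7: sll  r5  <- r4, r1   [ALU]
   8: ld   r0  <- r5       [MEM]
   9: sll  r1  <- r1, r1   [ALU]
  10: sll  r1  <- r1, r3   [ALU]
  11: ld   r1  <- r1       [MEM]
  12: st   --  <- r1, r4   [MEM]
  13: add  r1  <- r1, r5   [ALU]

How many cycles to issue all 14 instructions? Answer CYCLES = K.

CYCLES = 9

[0] i0/i1  add;or  -- dual
[1] i2/i3  st;mul  -- dual
[2] i4/i5  or;and  -- dual
[3] i6  sub  -- RAW r1
[4] i7  sll  -- RAW r5
[5] i8/i9  ld;sll  -- dual
[6] i10  sll  -- RAW+WAW r1
[7] i11  ld  -- no-port MEM/MEM
[8] i12/i13  st;add  -- dual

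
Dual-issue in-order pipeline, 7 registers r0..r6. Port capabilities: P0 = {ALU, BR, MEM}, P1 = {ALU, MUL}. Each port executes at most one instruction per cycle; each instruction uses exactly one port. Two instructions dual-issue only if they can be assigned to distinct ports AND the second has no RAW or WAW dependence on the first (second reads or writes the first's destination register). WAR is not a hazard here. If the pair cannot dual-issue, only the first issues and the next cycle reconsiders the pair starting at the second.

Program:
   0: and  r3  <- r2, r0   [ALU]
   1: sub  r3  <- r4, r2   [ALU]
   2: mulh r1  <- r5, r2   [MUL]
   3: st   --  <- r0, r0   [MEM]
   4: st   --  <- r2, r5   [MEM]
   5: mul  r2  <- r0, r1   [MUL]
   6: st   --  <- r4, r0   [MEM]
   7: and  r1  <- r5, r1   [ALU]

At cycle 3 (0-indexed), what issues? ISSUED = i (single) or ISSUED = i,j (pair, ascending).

ISSUED = 4,5

#0 head=0: and.ALU i0 WAW r3
#1 head=1: sub.ALU;mulh.MUL i1&i2 pair
#2 head=3: st.MEM i3 no-port MEM/MEM
#3 head=4: st.MEM;mul.MUL i4&i5 pair
#4 head=6: st.MEM;and.ALU i6&i7 pair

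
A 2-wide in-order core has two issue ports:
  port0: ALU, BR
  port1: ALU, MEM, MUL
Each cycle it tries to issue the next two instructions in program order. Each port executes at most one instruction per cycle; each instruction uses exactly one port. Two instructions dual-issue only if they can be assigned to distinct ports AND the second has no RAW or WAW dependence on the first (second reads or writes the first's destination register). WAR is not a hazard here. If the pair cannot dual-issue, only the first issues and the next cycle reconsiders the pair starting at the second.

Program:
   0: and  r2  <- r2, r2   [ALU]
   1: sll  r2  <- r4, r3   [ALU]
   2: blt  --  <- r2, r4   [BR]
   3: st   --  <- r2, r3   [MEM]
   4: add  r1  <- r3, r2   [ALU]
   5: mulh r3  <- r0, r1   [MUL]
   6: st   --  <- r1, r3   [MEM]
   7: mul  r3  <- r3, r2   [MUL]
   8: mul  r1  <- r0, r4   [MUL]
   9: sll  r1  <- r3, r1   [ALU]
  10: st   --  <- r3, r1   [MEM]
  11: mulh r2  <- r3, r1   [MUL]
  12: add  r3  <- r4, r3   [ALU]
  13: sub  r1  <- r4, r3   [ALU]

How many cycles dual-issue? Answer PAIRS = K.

PAIRS = 2

[0] i0  and  -- WAW r2
[1] i1  sll  -- RAW r2
[2] i2/i3  blt st  -- dual
[3] i4  add  -- RAW r1
[4] i5  mulh  -- no-port MUL/MEM
[5] i6  st  -- no-port MEM/MUL
[6] i7  mul  -- no-port MUL/MUL
[7] i8  mul  -- RAW+WAW r1
[8] i9  sll  -- RAW r1
[9] i10  st  -- no-port MEM/MUL
[10] i11/i12  mulh add  -- dual
[11] i13  sub  -- tail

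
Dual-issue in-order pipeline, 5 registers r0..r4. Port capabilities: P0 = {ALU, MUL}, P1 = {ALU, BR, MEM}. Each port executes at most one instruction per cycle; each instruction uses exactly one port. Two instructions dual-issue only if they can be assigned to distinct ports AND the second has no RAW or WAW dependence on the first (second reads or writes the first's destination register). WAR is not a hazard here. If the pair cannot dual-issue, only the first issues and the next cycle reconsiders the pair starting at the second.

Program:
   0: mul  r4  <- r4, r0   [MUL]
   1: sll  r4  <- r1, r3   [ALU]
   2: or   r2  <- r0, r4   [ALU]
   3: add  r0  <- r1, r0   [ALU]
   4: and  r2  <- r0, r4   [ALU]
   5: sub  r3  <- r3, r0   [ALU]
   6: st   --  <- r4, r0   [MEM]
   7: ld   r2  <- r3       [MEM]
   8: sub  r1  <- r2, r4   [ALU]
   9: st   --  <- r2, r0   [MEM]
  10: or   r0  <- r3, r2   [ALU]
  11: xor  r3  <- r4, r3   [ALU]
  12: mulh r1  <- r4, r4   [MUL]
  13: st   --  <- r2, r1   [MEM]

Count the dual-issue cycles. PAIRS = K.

c0: i0 mul  WAW r4
c1: i1 sll  RAW r4
c2: i2&i3 or+add  pair
c3: i4&i5 and+sub  pair
c4: i6 st  no-port MEM/MEM
c5: i7 ld  RAW r2
c6: i8&i9 sub+st  pair
c7: i10&i11 or+xor  pair
c8: i12 mulh  RAW r1
c9: i13 st  tail

PAIRS = 4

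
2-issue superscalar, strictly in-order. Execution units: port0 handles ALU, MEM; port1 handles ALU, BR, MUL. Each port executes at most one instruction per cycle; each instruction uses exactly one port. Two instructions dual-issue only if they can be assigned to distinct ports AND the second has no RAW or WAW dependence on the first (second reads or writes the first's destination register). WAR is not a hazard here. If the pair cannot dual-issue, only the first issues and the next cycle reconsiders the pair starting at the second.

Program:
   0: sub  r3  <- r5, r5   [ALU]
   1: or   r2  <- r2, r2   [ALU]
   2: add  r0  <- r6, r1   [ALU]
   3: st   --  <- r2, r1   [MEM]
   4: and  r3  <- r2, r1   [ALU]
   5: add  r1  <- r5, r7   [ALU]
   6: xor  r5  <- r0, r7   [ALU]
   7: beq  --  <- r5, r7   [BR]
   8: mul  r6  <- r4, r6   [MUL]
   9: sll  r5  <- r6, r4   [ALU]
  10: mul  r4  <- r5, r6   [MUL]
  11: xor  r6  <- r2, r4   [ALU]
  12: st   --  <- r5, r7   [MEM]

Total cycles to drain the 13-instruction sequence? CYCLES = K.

CYCLES = 9

  cy0 -> i0/i1 (sub.ALU+or.ALU) 2-wide
  cy1 -> i2/i3 (add.ALU+st.MEM) 2-wide
  cy2 -> i4/i5 (and.ALU+add.ALU) 2-wide
  cy3 -> i6 (xor.ALU) RAW r5
  cy4 -> i7 (beq.BR) no-port BR/MUL
  cy5 -> i8 (mul.MUL) RAW r6
  cy6 -> i9 (sll.ALU) RAW r5
  cy7 -> i10 (mul.MUL) RAW r4
  cy8 -> i11/i12 (xor.ALU+st.MEM) 2-wide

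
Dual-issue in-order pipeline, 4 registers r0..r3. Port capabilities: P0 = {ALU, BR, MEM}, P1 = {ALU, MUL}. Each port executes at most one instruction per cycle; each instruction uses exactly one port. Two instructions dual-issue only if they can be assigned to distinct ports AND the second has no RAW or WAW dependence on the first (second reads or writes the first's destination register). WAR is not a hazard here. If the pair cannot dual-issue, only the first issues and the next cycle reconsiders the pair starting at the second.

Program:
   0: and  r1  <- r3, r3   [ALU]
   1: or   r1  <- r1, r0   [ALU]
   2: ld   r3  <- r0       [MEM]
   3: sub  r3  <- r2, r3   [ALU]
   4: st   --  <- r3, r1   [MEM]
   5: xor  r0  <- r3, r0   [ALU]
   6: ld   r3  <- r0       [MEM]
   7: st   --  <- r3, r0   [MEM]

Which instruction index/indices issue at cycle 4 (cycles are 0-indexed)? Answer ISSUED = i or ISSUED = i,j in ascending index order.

t=0 i0:and.ALU ; RAW+WAW r1
t=1 i1+i2:or.ALU/ld.MEM ; pair
t=2 i3:sub.ALU ; RAW r3
t=3 i4+i5:st.MEM/xor.ALU ; pair
t=4 i6:ld.MEM ; no-port MEM/MEM
t=5 i7:st.MEM ; tail

ISSUED = 6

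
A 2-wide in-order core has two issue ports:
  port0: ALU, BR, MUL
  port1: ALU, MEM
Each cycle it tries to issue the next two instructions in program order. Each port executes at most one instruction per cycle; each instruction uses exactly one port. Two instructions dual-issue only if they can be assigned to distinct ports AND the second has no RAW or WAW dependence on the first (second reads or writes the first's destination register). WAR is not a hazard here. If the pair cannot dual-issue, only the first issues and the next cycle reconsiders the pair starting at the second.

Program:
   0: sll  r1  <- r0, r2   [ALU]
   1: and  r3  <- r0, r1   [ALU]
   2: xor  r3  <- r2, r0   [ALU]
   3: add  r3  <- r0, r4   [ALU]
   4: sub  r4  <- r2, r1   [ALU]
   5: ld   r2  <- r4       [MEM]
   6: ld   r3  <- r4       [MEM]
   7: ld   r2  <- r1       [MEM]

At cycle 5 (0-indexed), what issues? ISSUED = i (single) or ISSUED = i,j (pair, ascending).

ISSUED = 6

0. sll.ALU @i0  | RAW r1
1. and.ALU @i1  | WAW r3
2. xor.ALU @i2  | WAW r3
3. add.ALU+sub.ALU @i3&i4  | pair
4. ld.MEM @i5  | no-port MEM/MEM
5. ld.MEM @i6  | no-port MEM/MEM
6. ld.MEM @i7  | tail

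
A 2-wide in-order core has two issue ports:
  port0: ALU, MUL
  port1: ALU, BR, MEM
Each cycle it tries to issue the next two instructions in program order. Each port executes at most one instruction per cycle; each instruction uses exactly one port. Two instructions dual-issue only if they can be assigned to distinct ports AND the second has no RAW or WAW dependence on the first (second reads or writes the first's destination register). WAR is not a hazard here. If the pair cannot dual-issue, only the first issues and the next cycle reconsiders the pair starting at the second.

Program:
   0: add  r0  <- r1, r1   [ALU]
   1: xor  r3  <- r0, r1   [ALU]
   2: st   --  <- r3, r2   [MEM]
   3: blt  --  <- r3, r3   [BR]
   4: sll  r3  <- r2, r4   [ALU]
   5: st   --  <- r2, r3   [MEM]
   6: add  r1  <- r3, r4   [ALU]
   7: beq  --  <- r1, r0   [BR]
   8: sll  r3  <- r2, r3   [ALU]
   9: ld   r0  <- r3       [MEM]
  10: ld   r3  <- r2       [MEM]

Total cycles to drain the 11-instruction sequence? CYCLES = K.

#0 head=0: add.ALU i0 RAW r0
#1 head=1: xor.ALU i1 RAW r3
#2 head=2: st.MEM i2 no-port MEM/BR
#3 head=3: blt.BR/sll.ALU i3&i4 pair
#4 head=5: st.MEM/add.ALU i5&i6 pair
#5 head=7: beq.BR/sll.ALU i7&i8 pair
#6 head=9: ld.MEM i9 no-port MEM/MEM
#7 head=10: ld.MEM i10 tail

CYCLES = 8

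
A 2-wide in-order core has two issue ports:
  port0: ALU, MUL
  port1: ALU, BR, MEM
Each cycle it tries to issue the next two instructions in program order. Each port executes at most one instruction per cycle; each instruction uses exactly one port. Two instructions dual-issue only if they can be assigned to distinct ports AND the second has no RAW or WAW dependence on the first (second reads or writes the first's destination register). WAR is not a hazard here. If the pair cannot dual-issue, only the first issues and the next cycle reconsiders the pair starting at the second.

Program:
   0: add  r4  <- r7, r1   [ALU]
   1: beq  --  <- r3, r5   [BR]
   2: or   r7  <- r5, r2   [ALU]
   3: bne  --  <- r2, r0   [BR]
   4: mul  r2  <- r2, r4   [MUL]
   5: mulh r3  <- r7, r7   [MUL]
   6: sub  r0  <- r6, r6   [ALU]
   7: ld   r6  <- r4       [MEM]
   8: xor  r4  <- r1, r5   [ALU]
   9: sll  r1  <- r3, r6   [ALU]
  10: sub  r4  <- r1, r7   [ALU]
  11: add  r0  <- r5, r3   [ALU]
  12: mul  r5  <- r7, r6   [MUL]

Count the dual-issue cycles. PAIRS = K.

[0] i0&i1  add.ALU/beq.BR  -- pair
[1] i2&i3  or.ALU/bne.BR  -- pair
[2] i4  mul.MUL  -- no-port MUL/MUL
[3] i5&i6  mulh.MUL/sub.ALU  -- pair
[4] i7&i8  ld.MEM/xor.ALU  -- pair
[5] i9  sll.ALU  -- RAW r1
[6] i10&i11  sub.ALU/add.ALU  -- pair
[7] i12  mul.MUL  -- tail

PAIRS = 5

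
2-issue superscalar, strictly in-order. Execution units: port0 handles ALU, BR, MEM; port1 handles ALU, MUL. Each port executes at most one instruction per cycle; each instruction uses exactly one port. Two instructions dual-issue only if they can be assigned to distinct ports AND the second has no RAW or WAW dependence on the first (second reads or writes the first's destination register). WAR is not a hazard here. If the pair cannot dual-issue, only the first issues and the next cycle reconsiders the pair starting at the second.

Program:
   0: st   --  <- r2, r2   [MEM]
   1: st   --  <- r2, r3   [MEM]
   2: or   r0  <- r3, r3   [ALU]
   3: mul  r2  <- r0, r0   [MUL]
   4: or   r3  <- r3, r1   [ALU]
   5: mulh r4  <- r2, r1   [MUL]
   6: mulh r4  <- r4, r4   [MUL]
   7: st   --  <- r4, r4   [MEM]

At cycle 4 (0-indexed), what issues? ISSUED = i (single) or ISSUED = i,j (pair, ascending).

#0 head=0: st.MEM i0 no-port MEM/MEM
#1 head=1: st.MEM+or.ALU i1,i2 dual
#2 head=3: mul.MUL+or.ALU i3,i4 dual
#3 head=5: mulh.MUL i5 no-port MUL/MUL
#4 head=6: mulh.MUL i6 RAW r4
#5 head=7: st.MEM i7 tail

ISSUED = 6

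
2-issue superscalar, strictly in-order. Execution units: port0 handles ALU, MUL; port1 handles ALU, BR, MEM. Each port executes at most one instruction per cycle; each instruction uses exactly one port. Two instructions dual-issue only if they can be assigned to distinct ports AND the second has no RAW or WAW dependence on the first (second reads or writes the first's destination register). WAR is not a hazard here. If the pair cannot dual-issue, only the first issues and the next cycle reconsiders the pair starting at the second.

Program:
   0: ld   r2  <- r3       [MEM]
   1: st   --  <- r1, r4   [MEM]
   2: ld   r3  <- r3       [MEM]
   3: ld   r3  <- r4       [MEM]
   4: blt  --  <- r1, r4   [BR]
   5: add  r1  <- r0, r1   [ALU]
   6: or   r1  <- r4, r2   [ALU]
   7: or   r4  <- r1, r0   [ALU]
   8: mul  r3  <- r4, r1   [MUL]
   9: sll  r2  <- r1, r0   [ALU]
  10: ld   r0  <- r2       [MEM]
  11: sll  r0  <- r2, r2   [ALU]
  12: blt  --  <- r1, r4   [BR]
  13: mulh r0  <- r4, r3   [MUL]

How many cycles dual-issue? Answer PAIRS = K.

0. ld.MEM @i0  | no-port MEM/MEM
1. st.MEM @i1  | no-port MEM/MEM
2. ld.MEM @i2  | no-port MEM/MEM
3. ld.MEM @i3  | no-port MEM/BR
4. blt.BR+add.ALU @i4&i5  | pair
5. or.ALU @i6  | RAW r1
6. or.ALU @i7  | RAW r4
7. mul.MUL+sll.ALU @i8&i9  | pair
8. ld.MEM @i10  | WAW r0
9. sll.ALU+blt.BR @i11&i12  | pair
10. mulh.MUL @i13  | tail

PAIRS = 3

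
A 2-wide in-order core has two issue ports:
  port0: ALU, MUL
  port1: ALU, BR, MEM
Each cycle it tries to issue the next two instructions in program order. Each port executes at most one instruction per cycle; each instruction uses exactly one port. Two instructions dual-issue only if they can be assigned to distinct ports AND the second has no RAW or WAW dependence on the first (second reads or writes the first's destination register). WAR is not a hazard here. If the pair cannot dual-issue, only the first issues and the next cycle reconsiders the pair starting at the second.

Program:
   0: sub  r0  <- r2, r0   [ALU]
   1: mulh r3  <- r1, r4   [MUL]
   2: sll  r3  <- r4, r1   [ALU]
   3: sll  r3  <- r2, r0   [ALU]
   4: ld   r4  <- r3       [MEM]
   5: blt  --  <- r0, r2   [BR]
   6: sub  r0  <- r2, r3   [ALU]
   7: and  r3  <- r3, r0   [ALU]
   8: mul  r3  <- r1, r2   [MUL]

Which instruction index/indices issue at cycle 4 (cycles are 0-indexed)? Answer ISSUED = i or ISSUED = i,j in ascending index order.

  cy0 -> i0,i1 (sub;mulh) pair
  cy1 -> i2 (sll) WAW r3
  cy2 -> i3 (sll) RAW r3
  cy3 -> i4 (ld) no-port MEM/BR
  cy4 -> i5,i6 (blt;sub) pair
  cy5 -> i7 (and) WAW r3
  cy6 -> i8 (mul) tail

ISSUED = 5,6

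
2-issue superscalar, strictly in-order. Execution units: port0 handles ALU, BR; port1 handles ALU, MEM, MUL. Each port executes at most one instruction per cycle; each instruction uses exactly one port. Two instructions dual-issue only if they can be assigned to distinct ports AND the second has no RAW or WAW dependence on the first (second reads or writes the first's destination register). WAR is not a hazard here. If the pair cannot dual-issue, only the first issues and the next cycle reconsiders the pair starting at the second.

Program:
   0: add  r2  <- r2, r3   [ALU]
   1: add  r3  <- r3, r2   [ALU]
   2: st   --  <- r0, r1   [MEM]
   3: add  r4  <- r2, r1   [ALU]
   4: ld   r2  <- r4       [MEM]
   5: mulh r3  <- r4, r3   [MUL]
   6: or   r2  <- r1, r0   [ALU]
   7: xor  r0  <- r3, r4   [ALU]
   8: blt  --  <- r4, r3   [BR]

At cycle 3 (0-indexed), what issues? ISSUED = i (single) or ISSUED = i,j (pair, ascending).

ISSUED = 4

0. add @i0  | RAW r2
1. add/st @i1&i2  | pair
2. add @i3  | RAW r4
3. ld @i4  | no-port MEM/MUL
4. mulh/or @i5&i6  | pair
5. xor/blt @i7&i8  | pair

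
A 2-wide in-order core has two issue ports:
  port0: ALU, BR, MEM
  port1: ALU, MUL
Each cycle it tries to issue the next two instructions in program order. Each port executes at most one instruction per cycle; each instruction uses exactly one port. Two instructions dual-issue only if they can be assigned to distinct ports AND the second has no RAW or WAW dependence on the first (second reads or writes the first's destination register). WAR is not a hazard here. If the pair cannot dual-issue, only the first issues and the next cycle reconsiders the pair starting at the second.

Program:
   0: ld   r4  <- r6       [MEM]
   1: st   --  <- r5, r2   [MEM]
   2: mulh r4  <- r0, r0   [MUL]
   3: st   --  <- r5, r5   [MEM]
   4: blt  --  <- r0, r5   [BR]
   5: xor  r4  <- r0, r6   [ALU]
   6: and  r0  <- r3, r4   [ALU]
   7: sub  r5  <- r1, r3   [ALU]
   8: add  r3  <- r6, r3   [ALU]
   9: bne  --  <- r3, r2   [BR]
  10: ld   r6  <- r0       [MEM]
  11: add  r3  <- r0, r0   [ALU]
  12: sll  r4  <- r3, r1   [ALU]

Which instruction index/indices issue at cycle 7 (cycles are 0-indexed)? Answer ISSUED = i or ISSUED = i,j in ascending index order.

ISSUED = 10,11

[0] i0  ld  -- no-port MEM/MEM
[1] i1+i2  st+mulh  -- 2-wide
[2] i3  st  -- no-port MEM/BR
[3] i4+i5  blt+xor  -- 2-wide
[4] i6+i7  and+sub  -- 2-wide
[5] i8  add  -- RAW r3
[6] i9  bne  -- no-port BR/MEM
[7] i10+i11  ld+add  -- 2-wide
[8] i12  sll  -- tail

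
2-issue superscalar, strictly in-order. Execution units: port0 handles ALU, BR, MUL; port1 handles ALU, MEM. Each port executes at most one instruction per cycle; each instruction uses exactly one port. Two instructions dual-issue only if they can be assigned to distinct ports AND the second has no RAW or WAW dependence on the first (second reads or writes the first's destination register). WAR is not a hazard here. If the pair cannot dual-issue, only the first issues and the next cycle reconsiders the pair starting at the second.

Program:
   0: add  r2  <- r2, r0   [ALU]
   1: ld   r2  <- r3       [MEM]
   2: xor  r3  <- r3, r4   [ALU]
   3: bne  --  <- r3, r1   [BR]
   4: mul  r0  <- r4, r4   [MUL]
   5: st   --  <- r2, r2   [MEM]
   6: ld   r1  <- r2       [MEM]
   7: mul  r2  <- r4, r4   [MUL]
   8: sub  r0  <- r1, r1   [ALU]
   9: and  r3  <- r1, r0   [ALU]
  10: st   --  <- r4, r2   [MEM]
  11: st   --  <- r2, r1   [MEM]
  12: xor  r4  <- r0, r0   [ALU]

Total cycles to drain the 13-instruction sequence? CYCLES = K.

CYCLES = 8

c0: i0 add  WAW r2
c1: i1&i2 ld xor  2-wide
c2: i3 bne  no-port BR/MUL
c3: i4&i5 mul st  2-wide
c4: i6&i7 ld mul  2-wide
c5: i8 sub  RAW r0
c6: i9&i10 and st  2-wide
c7: i11&i12 st xor  2-wide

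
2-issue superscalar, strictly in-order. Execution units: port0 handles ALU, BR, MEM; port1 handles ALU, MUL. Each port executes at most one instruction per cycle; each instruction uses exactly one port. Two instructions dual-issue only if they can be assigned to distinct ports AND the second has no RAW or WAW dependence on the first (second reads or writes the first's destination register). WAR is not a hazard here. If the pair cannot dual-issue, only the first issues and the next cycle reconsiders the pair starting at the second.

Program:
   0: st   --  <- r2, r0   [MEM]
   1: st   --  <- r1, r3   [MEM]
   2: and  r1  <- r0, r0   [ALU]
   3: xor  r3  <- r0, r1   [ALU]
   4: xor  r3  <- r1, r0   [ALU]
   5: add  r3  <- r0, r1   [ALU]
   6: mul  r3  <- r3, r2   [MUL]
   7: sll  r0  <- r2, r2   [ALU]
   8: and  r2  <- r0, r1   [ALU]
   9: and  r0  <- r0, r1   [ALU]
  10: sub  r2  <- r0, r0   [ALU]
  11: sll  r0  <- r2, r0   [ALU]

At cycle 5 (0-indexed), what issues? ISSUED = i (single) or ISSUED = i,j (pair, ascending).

ISSUED = 6,7

#0 head=0: st.MEM i0 no-port MEM/MEM
#1 head=1: st.MEM;and.ALU i1/i2 pair
#2 head=3: xor.ALU i3 WAW r3
#3 head=4: xor.ALU i4 WAW r3
#4 head=5: add.ALU i5 RAW+WAW r3
#5 head=6: mul.MUL;sll.ALU i6/i7 pair
#6 head=8: and.ALU;and.ALU i8/i9 pair
#7 head=10: sub.ALU i10 RAW r2
#8 head=11: sll.ALU i11 tail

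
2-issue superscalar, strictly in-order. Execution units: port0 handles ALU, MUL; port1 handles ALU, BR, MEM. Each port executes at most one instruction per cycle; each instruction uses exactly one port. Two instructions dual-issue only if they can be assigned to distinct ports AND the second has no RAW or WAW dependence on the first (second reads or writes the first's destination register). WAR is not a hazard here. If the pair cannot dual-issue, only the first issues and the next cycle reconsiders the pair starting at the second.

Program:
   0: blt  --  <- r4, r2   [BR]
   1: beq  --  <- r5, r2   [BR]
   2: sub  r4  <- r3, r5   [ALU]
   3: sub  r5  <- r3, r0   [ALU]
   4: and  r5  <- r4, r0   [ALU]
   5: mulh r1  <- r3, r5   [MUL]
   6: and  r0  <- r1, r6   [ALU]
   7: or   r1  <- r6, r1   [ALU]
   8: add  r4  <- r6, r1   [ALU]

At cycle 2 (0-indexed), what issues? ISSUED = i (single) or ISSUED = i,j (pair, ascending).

t=0 i0:blt ; no-port BR/BR
t=1 i1,i2:beq+sub ; dual
t=2 i3:sub ; WAW r5
t=3 i4:and ; RAW r5
t=4 i5:mulh ; RAW r1
t=5 i6,i7:and+or ; dual
t=6 i8:add ; tail

ISSUED = 3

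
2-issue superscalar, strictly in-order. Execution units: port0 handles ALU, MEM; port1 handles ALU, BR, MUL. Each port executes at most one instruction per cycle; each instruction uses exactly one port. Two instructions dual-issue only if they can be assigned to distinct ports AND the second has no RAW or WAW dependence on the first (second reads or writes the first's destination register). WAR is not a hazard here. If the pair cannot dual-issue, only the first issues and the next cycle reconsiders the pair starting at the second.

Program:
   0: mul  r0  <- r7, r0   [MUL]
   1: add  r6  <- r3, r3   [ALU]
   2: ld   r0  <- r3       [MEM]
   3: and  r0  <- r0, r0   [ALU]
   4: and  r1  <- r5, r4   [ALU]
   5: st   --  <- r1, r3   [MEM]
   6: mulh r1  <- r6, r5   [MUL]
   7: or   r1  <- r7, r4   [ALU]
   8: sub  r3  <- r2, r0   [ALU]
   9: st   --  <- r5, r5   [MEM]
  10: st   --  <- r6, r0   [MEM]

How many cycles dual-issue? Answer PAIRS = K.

t=0 i0,i1:mul/add ; pair
t=1 i2:ld ; RAW+WAW r0
t=2 i3,i4:and/and ; pair
t=3 i5,i6:st/mulh ; pair
t=4 i7,i8:or/sub ; pair
t=5 i9:st ; no-port MEM/MEM
t=6 i10:st ; tail

PAIRS = 4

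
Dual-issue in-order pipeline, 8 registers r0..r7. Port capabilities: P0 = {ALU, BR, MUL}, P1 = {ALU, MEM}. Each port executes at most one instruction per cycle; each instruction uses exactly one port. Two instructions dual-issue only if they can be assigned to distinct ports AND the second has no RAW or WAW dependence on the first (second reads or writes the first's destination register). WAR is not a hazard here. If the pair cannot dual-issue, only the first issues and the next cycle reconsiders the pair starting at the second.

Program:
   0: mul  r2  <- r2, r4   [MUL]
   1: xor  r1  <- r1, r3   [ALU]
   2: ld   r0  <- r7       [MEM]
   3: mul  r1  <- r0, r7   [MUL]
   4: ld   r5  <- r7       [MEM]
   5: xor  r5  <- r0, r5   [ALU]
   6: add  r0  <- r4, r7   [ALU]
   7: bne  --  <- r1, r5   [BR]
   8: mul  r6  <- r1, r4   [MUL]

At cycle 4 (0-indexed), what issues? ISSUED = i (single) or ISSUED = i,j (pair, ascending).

  cy0 -> i0,i1 (mul.MUL/xor.ALU) pair
  cy1 -> i2 (ld.MEM) RAW r0
  cy2 -> i3,i4 (mul.MUL/ld.MEM) pair
  cy3 -> i5,i6 (xor.ALU/add.ALU) pair
  cy4 -> i7 (bne.BR) no-port BR/MUL
  cy5 -> i8 (mul.MUL) tail

ISSUED = 7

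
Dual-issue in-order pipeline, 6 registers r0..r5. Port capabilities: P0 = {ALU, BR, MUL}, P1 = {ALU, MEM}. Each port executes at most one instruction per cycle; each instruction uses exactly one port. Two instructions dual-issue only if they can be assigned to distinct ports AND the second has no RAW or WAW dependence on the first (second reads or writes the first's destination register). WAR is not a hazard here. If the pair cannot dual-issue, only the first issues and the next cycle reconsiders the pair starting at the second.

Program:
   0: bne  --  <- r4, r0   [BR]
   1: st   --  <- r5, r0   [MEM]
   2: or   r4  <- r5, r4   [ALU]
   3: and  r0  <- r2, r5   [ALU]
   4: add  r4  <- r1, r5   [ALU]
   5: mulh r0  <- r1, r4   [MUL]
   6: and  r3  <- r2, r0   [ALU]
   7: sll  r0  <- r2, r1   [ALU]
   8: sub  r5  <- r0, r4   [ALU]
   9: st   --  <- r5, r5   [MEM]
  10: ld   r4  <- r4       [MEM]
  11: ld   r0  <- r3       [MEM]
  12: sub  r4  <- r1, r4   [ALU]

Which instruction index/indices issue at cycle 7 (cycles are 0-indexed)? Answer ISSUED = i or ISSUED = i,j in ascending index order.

0. bne.BR st.MEM @i0,i1  | pair
1. or.ALU and.ALU @i2,i3  | pair
2. add.ALU @i4  | RAW r4
3. mulh.MUL @i5  | RAW r0
4. and.ALU sll.ALU @i6,i7  | pair
5. sub.ALU @i8  | RAW r5
6. st.MEM @i9  | no-port MEM/MEM
7. ld.MEM @i10  | no-port MEM/MEM
8. ld.MEM sub.ALU @i11,i12  | pair

ISSUED = 10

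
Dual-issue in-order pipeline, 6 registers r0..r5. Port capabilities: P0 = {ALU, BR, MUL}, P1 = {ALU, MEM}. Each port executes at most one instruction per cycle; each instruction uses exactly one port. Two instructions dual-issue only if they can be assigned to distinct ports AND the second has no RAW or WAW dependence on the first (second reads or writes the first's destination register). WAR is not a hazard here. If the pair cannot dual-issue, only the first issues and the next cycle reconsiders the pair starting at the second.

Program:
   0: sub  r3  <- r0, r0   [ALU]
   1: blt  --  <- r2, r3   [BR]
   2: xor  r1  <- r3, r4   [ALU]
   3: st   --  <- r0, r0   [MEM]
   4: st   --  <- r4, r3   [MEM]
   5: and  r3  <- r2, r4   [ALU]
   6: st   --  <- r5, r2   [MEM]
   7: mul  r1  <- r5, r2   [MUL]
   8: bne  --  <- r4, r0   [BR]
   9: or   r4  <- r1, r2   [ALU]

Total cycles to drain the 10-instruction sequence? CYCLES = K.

[0] i0  sub  -- RAW r3
[1] i1&i2  blt+xor  -- 2-wide
[2] i3  st  -- no-port MEM/MEM
[3] i4&i5  st+and  -- 2-wide
[4] i6&i7  st+mul  -- 2-wide
[5] i8&i9  bne+or  -- 2-wide

CYCLES = 6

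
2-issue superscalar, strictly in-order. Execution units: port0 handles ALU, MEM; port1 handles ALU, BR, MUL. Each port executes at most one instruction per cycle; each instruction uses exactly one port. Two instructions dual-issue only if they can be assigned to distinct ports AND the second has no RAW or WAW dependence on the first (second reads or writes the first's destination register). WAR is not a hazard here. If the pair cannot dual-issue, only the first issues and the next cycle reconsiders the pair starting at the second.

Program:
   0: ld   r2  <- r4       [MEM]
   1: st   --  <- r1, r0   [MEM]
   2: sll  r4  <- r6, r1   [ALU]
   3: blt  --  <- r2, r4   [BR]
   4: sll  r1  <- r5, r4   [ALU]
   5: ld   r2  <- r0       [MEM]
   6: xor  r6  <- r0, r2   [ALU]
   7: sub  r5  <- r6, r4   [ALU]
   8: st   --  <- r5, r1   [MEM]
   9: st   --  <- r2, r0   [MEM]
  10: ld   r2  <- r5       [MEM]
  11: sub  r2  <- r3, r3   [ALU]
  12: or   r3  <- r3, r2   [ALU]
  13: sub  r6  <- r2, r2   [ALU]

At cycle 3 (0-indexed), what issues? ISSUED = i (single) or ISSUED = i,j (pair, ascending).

#0 head=0: ld.MEM i0 no-port MEM/MEM
#1 head=1: st.MEM sll.ALU i1/i2 2-wide
#2 head=3: blt.BR sll.ALU i3/i4 2-wide
#3 head=5: ld.MEM i5 RAW r2
#4 head=6: xor.ALU i6 RAW r6
#5 head=7: sub.ALU i7 RAW r5
#6 head=8: st.MEM i8 no-port MEM/MEM
#7 head=9: st.MEM i9 no-port MEM/MEM
#8 head=10: ld.MEM i10 WAW r2
#9 head=11: sub.ALU i11 RAW r2
#10 head=12: or.ALU sub.ALU i12/i13 2-wide

ISSUED = 5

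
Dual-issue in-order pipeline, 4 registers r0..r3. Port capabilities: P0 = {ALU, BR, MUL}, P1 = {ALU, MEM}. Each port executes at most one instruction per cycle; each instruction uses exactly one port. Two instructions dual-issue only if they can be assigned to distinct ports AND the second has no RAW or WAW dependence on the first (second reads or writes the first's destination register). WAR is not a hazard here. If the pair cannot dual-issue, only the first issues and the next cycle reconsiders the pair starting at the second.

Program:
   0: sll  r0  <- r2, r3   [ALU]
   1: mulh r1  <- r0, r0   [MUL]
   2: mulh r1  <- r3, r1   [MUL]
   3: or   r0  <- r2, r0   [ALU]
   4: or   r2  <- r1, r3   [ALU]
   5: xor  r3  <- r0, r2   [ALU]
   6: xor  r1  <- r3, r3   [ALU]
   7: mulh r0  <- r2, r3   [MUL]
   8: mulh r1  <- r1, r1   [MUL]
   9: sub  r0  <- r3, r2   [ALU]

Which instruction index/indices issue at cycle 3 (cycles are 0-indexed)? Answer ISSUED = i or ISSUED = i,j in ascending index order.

#0 head=0: sll.ALU i0 RAW r0
#1 head=1: mulh.MUL i1 no-port MUL/MUL
#2 head=2: mulh.MUL+or.ALU i2/i3 2-wide
#3 head=4: or.ALU i4 RAW r2
#4 head=5: xor.ALU i5 RAW r3
#5 head=6: xor.ALU+mulh.MUL i6/i7 2-wide
#6 head=8: mulh.MUL+sub.ALU i8/i9 2-wide

ISSUED = 4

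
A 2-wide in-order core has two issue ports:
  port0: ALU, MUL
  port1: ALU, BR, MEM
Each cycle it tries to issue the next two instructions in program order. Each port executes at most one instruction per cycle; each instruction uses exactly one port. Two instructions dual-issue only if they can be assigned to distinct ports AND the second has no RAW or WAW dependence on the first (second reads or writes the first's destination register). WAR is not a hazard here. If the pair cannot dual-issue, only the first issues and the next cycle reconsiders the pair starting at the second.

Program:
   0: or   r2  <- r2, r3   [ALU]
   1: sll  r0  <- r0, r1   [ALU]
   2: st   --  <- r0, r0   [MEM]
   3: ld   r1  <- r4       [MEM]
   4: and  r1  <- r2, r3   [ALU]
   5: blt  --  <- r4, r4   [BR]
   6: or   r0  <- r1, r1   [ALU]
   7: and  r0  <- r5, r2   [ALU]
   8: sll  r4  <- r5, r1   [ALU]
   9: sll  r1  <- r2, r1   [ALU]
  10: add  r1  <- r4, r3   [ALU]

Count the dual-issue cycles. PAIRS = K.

t=0 i0/i1:or+sll ; 2-wide
t=1 i2:st ; no-port MEM/MEM
t=2 i3:ld ; WAW r1
t=3 i4/i5:and+blt ; 2-wide
t=4 i6:or ; WAW r0
t=5 i7/i8:and+sll ; 2-wide
t=6 i9:sll ; WAW r1
t=7 i10:add ; tail

PAIRS = 3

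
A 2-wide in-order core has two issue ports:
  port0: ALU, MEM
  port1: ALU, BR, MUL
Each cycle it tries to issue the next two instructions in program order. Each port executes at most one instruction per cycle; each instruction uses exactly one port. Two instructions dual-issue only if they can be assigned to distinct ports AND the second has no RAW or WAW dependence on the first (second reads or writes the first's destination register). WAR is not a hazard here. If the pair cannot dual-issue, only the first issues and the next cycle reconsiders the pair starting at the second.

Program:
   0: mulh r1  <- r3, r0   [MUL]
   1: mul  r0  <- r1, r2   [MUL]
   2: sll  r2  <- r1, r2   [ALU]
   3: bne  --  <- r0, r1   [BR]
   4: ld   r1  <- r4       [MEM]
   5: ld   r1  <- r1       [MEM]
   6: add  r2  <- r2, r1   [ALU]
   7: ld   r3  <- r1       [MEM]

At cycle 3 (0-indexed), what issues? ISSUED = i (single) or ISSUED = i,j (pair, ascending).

ISSUED = 5

0. mulh.MUL @i0  | no-port MUL/MUL
1. mul.MUL sll.ALU @i1&i2  | pair
2. bne.BR ld.MEM @i3&i4  | pair
3. ld.MEM @i5  | RAW r1
4. add.ALU ld.MEM @i6&i7  | pair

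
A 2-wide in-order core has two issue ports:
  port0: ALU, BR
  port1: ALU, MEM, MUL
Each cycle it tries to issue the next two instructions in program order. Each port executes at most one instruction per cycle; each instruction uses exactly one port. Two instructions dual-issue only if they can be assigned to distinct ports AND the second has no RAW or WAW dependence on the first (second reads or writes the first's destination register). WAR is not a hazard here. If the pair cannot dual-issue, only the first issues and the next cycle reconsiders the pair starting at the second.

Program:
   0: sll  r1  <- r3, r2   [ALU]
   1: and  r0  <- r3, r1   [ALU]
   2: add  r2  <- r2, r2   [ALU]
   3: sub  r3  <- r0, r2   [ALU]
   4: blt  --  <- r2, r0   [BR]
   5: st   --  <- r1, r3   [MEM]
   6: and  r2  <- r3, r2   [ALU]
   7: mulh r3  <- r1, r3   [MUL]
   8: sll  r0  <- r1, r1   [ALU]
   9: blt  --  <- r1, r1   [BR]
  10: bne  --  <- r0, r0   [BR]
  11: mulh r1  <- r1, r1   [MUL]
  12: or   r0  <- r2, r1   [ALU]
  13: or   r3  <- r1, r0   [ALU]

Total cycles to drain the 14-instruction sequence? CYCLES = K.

0. sll.ALU @i0  | RAW r1
1. and.ALU add.ALU @i1,i2  | 2-wide
2. sub.ALU blt.BR @i3,i4  | 2-wide
3. st.MEM and.ALU @i5,i6  | 2-wide
4. mulh.MUL sll.ALU @i7,i8  | 2-wide
5. blt.BR @i9  | no-port BR/BR
6. bne.BR mulh.MUL @i10,i11  | 2-wide
7. or.ALU @i12  | RAW r0
8. or.ALU @i13  | tail

CYCLES = 9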